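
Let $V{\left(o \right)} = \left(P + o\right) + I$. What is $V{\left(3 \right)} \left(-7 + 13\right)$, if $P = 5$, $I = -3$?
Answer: $30$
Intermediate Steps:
$V{\left(o \right)} = 2 + o$ ($V{\left(o \right)} = \left(5 + o\right) - 3 = 2 + o$)
$V{\left(3 \right)} \left(-7 + 13\right) = \left(2 + 3\right) \left(-7 + 13\right) = 5 \cdot 6 = 30$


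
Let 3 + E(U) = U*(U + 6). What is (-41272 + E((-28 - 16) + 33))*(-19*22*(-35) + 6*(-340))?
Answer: -518959800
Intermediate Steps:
E(U) = -3 + U*(6 + U) (E(U) = -3 + U*(U + 6) = -3 + U*(6 + U))
(-41272 + E((-28 - 16) + 33))*(-19*22*(-35) + 6*(-340)) = (-41272 + (-3 + ((-28 - 16) + 33)**2 + 6*((-28 - 16) + 33)))*(-19*22*(-35) + 6*(-340)) = (-41272 + (-3 + (-44 + 33)**2 + 6*(-44 + 33)))*(-418*(-35) - 2040) = (-41272 + (-3 + (-11)**2 + 6*(-11)))*(14630 - 2040) = (-41272 + (-3 + 121 - 66))*12590 = (-41272 + 52)*12590 = -41220*12590 = -518959800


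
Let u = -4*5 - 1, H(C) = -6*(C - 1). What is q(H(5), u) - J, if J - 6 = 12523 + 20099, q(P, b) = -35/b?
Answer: -97879/3 ≈ -32626.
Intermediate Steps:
H(C) = 6 - 6*C (H(C) = -6*(-1 + C) = 6 - 6*C)
u = -21 (u = -20 - 1 = -21)
J = 32628 (J = 6 + (12523 + 20099) = 6 + 32622 = 32628)
q(H(5), u) - J = -35/(-21) - 1*32628 = -35*(-1/21) - 32628 = 5/3 - 32628 = -97879/3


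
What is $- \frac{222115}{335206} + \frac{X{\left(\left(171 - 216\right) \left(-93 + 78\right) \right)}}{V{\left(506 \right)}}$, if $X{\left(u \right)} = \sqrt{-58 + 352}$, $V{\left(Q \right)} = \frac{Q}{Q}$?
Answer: $- \frac{222115}{335206} + 7 \sqrt{6} \approx 16.484$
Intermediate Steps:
$V{\left(Q \right)} = 1$
$X{\left(u \right)} = 7 \sqrt{6}$ ($X{\left(u \right)} = \sqrt{294} = 7 \sqrt{6}$)
$- \frac{222115}{335206} + \frac{X{\left(\left(171 - 216\right) \left(-93 + 78\right) \right)}}{V{\left(506 \right)}} = - \frac{222115}{335206} + \frac{7 \sqrt{6}}{1} = \left(-222115\right) \frac{1}{335206} + 7 \sqrt{6} \cdot 1 = - \frac{222115}{335206} + 7 \sqrt{6}$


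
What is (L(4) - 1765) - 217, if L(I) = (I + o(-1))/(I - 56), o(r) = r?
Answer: -103067/52 ≈ -1982.1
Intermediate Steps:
L(I) = (-1 + I)/(-56 + I) (L(I) = (I - 1)/(I - 56) = (-1 + I)/(-56 + I))
(L(4) - 1765) - 217 = ((-1 + 4)/(-56 + 4) - 1765) - 217 = (3/(-52) - 1765) - 217 = (-1/52*3 - 1765) - 217 = (-3/52 - 1765) - 217 = -91783/52 - 217 = -103067/52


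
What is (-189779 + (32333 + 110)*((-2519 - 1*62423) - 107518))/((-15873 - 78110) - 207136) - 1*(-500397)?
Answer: 22324907686/43017 ≈ 5.1898e+5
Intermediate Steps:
(-189779 + (32333 + 110)*((-2519 - 1*62423) - 107518))/((-15873 - 78110) - 207136) - 1*(-500397) = (-189779 + 32443*((-2519 - 62423) - 107518))/(-93983 - 207136) + 500397 = (-189779 + 32443*(-64942 - 107518))/(-301119) + 500397 = (-189779 + 32443*(-172460))*(-1/301119) + 500397 = (-189779 - 5595119780)*(-1/301119) + 500397 = -5595309559*(-1/301119) + 500397 = 799329937/43017 + 500397 = 22324907686/43017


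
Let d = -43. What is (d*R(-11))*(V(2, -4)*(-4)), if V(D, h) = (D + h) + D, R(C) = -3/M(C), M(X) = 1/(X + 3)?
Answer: 0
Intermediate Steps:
M(X) = 1/(3 + X)
R(C) = -9 - 3*C (R(C) = -(9 + 3*C) = -3*(3 + C) = -9 - 3*C)
V(D, h) = h + 2*D
(d*R(-11))*(V(2, -4)*(-4)) = (-43*(-9 - 3*(-11)))*((-4 + 2*2)*(-4)) = (-43*(-9 + 33))*((-4 + 4)*(-4)) = (-43*24)*(0*(-4)) = -1032*0 = 0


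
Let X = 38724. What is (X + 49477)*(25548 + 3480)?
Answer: 2560298628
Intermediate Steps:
(X + 49477)*(25548 + 3480) = (38724 + 49477)*(25548 + 3480) = 88201*29028 = 2560298628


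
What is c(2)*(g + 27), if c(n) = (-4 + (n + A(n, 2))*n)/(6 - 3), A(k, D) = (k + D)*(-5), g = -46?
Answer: 760/3 ≈ 253.33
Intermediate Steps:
A(k, D) = -5*D - 5*k (A(k, D) = (D + k)*(-5) = -5*D - 5*k)
c(n) = -4/3 + n*(-10 - 4*n)/3 (c(n) = (-4 + (n + (-5*2 - 5*n))*n)/(6 - 3) = (-4 + (n + (-10 - 5*n))*n)/3 = (-4 + (-10 - 4*n)*n)*(⅓) = (-4 + n*(-10 - 4*n))*(⅓) = -4/3 + n*(-10 - 4*n)/3)
c(2)*(g + 27) = (-4/3 + (⅓)*2² - 5/3*2*(2 + 2))*(-46 + 27) = (-4/3 + (⅓)*4 - 5/3*2*4)*(-19) = (-4/3 + 4/3 - 40/3)*(-19) = -40/3*(-19) = 760/3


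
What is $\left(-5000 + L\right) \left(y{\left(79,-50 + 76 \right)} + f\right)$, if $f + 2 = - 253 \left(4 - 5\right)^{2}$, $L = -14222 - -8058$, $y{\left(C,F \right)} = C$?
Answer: $1964864$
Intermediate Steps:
$L = -6164$ ($L = -14222 + 8058 = -6164$)
$f = -255$ ($f = -2 - 253 \left(4 - 5\right)^{2} = -2 - 253 \left(-1\right)^{2} = -2 - 253 = -255$)
$\left(-5000 + L\right) \left(y{\left(79,-50 + 76 \right)} + f\right) = \left(-5000 - 6164\right) \left(79 - 255\right) = \left(-11164\right) \left(-176\right) = 1964864$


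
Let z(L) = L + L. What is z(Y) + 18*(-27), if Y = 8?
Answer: -470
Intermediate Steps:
z(L) = 2*L
z(Y) + 18*(-27) = 2*8 + 18*(-27) = 16 - 486 = -470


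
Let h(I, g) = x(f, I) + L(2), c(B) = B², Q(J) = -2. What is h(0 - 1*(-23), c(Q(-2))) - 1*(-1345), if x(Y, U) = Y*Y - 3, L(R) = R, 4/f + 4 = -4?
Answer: 5377/4 ≈ 1344.3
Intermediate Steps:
f = -½ (f = 4/(-4 - 4) = 4/(-8) = 4*(-⅛) = -½ ≈ -0.50000)
x(Y, U) = -3 + Y² (x(Y, U) = Y² - 3 = -3 + Y²)
h(I, g) = -¾ (h(I, g) = (-3 + (-½)²) + 2 = (-3 + ¼) + 2 = -11/4 + 2 = -¾)
h(0 - 1*(-23), c(Q(-2))) - 1*(-1345) = -¾ - 1*(-1345) = -¾ + 1345 = 5377/4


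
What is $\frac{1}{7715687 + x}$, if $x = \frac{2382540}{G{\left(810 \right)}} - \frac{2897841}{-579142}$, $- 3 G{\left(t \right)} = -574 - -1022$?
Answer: $\frac{32431952}{249717516842365} \approx 1.2987 \cdot 10^{-7}$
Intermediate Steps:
$G{\left(t \right)} = - \frac{448}{3}$ ($G{\left(t \right)} = - \frac{-574 - -1022}{3} = - \frac{-574 + 1022}{3} = \left(- \frac{1}{3}\right) 448 = - \frac{448}{3}$)
$x = - \frac{517273588659}{32431952}$ ($x = \frac{2382540}{- \frac{448}{3}} - \frac{2897841}{-579142} = 2382540 \left(- \frac{3}{448}\right) - - \frac{2897841}{579142} = - \frac{1786905}{112} + \frac{2897841}{579142} = - \frac{517273588659}{32431952} \approx -15950.0$)
$\frac{1}{7715687 + x} = \frac{1}{7715687 - \frac{517273588659}{32431952}} = \frac{1}{\frac{249717516842365}{32431952}} = \frac{32431952}{249717516842365}$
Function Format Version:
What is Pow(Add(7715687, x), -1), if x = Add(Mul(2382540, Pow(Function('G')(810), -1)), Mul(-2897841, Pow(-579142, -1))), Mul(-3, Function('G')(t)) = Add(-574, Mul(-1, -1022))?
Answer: Rational(32431952, 249717516842365) ≈ 1.2987e-7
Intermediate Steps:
Function('G')(t) = Rational(-448, 3) (Function('G')(t) = Mul(Rational(-1, 3), Add(-574, Mul(-1, -1022))) = Mul(Rational(-1, 3), Add(-574, 1022)) = Mul(Rational(-1, 3), 448) = Rational(-448, 3))
x = Rational(-517273588659, 32431952) (x = Add(Mul(2382540, Pow(Rational(-448, 3), -1)), Mul(-2897841, Pow(-579142, -1))) = Add(Mul(2382540, Rational(-3, 448)), Mul(-2897841, Rational(-1, 579142))) = Add(Rational(-1786905, 112), Rational(2897841, 579142)) = Rational(-517273588659, 32431952) ≈ -15950.)
Pow(Add(7715687, x), -1) = Pow(Add(7715687, Rational(-517273588659, 32431952)), -1) = Pow(Rational(249717516842365, 32431952), -1) = Rational(32431952, 249717516842365)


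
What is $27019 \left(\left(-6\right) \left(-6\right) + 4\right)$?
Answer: $1080760$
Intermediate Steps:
$27019 \left(\left(-6\right) \left(-6\right) + 4\right) = 27019 \left(36 + 4\right) = 27019 \cdot 40 = 1080760$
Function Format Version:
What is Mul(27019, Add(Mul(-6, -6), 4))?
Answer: 1080760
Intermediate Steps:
Mul(27019, Add(Mul(-6, -6), 4)) = Mul(27019, Add(36, 4)) = Mul(27019, 40) = 1080760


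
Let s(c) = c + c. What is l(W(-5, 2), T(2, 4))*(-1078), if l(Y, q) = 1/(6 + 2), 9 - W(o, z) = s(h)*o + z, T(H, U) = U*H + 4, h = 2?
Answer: -539/4 ≈ -134.75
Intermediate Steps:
s(c) = 2*c
T(H, U) = 4 + H*U (T(H, U) = H*U + 4 = 4 + H*U)
W(o, z) = 9 - z - 4*o (W(o, z) = 9 - ((2*2)*o + z) = 9 - (4*o + z) = 9 - (z + 4*o) = 9 + (-z - 4*o) = 9 - z - 4*o)
l(Y, q) = ⅛ (l(Y, q) = 1/8 = ⅛)
l(W(-5, 2), T(2, 4))*(-1078) = (⅛)*(-1078) = -539/4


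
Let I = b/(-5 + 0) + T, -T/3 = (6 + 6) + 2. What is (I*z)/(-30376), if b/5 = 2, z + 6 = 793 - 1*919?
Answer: -726/3797 ≈ -0.19120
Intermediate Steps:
z = -132 (z = -6 + (793 - 1*919) = -6 + (793 - 919) = -6 - 126 = -132)
T = -42 (T = -3*((6 + 6) + 2) = -3*(12 + 2) = -3*14 = -42)
b = 10 (b = 5*2 = 10)
I = -44 (I = 10/(-5 + 0) - 42 = 10/(-5) - 42 = 10*(-⅕) - 42 = -2 - 42 = -44)
(I*z)/(-30376) = -44*(-132)/(-30376) = 5808*(-1/30376) = -726/3797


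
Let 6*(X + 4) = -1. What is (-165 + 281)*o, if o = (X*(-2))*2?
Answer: 5800/3 ≈ 1933.3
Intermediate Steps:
X = -25/6 (X = -4 + (⅙)*(-1) = -4 - ⅙ = -25/6 ≈ -4.1667)
o = 50/3 (o = -25/6*(-2)*2 = (25/3)*2 = 50/3 ≈ 16.667)
(-165 + 281)*o = (-165 + 281)*(50/3) = 116*(50/3) = 5800/3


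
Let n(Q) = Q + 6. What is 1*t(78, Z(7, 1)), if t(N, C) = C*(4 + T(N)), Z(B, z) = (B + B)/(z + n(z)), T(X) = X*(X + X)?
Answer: 21301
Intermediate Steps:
n(Q) = 6 + Q
T(X) = 2*X² (T(X) = X*(2*X) = 2*X²)
Z(B, z) = 2*B/(6 + 2*z) (Z(B, z) = (B + B)/(z + (6 + z)) = (2*B)/(6 + 2*z) = 2*B/(6 + 2*z))
t(N, C) = C*(4 + 2*N²)
1*t(78, Z(7, 1)) = 1*(2*(7/(3 + 1))*(2 + 78²)) = 1*(2*(7/4)*(2 + 6084)) = 1*(2*(7*(¼))*6086) = 1*(2*(7/4)*6086) = 1*21301 = 21301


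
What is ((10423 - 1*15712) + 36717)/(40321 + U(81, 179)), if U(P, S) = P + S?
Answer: 388/501 ≈ 0.77445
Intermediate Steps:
((10423 - 1*15712) + 36717)/(40321 + U(81, 179)) = ((10423 - 1*15712) + 36717)/(40321 + (81 + 179)) = ((10423 - 15712) + 36717)/(40321 + 260) = (-5289 + 36717)/40581 = 31428*(1/40581) = 388/501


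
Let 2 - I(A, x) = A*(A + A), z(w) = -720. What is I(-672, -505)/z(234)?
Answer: 451583/360 ≈ 1254.4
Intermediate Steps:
I(A, x) = 2 - 2*A² (I(A, x) = 2 - A*(A + A) = 2 - A*2*A = 2 - 2*A²)
I(-672, -505)/z(234) = (2 - 2*(-672)²)/(-720) = (2 - 2*451584)*(-1/720) = (2 - 903168)*(-1/720) = -903166*(-1/720) = 451583/360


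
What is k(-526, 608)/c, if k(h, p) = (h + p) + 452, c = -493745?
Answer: -534/493745 ≈ -0.0010815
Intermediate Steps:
k(h, p) = 452 + h + p
k(-526, 608)/c = (452 - 526 + 608)/(-493745) = 534*(-1/493745) = -534/493745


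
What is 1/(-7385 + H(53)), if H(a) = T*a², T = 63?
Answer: 1/169582 ≈ 5.8969e-6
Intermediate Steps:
H(a) = 63*a²
1/(-7385 + H(53)) = 1/(-7385 + 63*53²) = 1/(-7385 + 63*2809) = 1/(-7385 + 176967) = 1/169582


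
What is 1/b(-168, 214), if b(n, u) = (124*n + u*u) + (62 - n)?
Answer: 1/25194 ≈ 3.9692e-5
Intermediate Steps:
b(n, u) = 62 + u² + 123*n (b(n, u) = (124*n + u²) + (62 - n) = (u² + 124*n) + (62 - n) = 62 + u² + 123*n)
1/b(-168, 214) = 1/(62 + 214² + 123*(-168)) = 1/(62 + 45796 - 20664) = 1/25194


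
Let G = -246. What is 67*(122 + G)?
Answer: -8308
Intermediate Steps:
67*(122 + G) = 67*(122 - 246) = 67*(-124) = -8308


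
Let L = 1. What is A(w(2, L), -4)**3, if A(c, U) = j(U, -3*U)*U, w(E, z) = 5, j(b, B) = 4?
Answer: -4096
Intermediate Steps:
A(c, U) = 4*U
A(w(2, L), -4)**3 = (4*(-4))**3 = (-16)**3 = -4096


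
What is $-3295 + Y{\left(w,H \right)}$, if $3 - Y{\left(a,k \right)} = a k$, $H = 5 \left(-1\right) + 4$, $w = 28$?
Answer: $-3264$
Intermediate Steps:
$H = -1$ ($H = -5 + 4 = -1$)
$Y{\left(a,k \right)} = 3 - a k$
$-3295 + Y{\left(w,H \right)} = -3295 - \left(-3 + 28 \left(-1\right)\right) = -3295 + \left(3 + 28\right) = -3295 + 31 = -3264$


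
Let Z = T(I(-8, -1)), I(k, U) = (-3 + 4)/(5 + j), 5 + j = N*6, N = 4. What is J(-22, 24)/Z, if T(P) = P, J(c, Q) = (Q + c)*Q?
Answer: 1152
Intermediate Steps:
j = 19 (j = -5 + 4*6 = -5 + 24 = 19)
I(k, U) = 1/24 (I(k, U) = (-3 + 4)/(5 + 19) = 1/24)
J(c, Q) = Q*(Q + c)
Z = 1/24 ≈ 0.041667
J(-22, 24)/Z = (24*(24 - 22))/(1/24) = (24*2)*24 = 48*24 = 1152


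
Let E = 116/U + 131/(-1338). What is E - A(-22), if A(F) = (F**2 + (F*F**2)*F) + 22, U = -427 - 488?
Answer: -95804116271/408090 ≈ -2.3476e+5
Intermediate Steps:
U = -915
A(F) = 22 + F**2 + F**4 (A(F) = (F**2 + F**3*F) + 22 = (F**2 + F**4) + 22 = 22 + F**2 + F**4)
E = -91691/408090 (E = 116/(-915) + 131/(-1338) = 116*(-1/915) + 131*(-1/1338) = -116/915 - 131/1338 = -91691/408090 ≈ -0.22468)
E - A(-22) = -91691/408090 - (22 + (-22)**2 + (-22)**4) = -91691/408090 - (22 + 484 + 234256) = -91691/408090 - 1*234762 = -91691/408090 - 234762 = -95804116271/408090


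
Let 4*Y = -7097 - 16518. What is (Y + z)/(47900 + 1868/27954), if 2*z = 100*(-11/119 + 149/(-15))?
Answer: -42613054305/318681635384 ≈ -0.13372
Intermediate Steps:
Y = -23615/4 (Y = (-7097 - 16518)/4 = (1/4)*(-23615) = -23615/4 ≈ -5903.8)
z = -178960/357 (z = (100*(-11/119 + 149/(-15)))/2 = (100*(-11*1/119 + 149*(-1/15)))/2 = (100*(-11/119 - 149/15))/2 = (100*(-17896/1785))/2 = (1/2)*(-357920/357) = -178960/357 ≈ -501.29)
(Y + z)/(47900 + 1868/27954) = (-23615/4 - 178960/357)/(47900 + 1868/27954) = -9146395/(1428*(47900 + 1868*(1/27954))) = -9146395/(1428*(47900 + 934/13977)) = -9146395/(1428*669499234/13977) = -9146395/1428*13977/669499234 = -42613054305/318681635384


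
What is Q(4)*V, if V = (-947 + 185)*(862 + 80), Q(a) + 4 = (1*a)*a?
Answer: -8613648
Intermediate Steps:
Q(a) = -4 + a² (Q(a) = -4 + (1*a)*a = -4 + a*a = -4 + a²)
V = -717804 (V = -762*942 = -717804)
Q(4)*V = (-4 + 4²)*(-717804) = (-4 + 16)*(-717804) = 12*(-717804) = -8613648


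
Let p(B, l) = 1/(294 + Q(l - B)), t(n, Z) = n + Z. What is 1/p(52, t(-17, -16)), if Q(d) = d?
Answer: 209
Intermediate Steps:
t(n, Z) = Z + n
p(B, l) = 1/(294 + l - B) (p(B, l) = 1/(294 + (l - B)) = 1/(294 + l - B))
1/p(52, t(-17, -16)) = 1/(1/(294 + (-16 - 17) - 1*52)) = 1/(1/(294 - 33 - 52)) = 1/(1/209) = 209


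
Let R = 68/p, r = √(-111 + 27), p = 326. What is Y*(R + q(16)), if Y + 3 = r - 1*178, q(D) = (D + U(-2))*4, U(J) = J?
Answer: -1658322/163 + 18324*I*√21/163 ≈ -10174.0 + 515.16*I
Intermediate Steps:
q(D) = -8 + 4*D (q(D) = (D - 2)*4 = (-2 + D)*4 = -8 + 4*D)
r = 2*I*√21 (r = √(-84) = 2*I*√21 ≈ 9.1651*I)
R = 34/163 (R = 68/326 = 68*(1/326) = 34/163 ≈ 0.20859)
Y = -181 + 2*I*√21 (Y = -3 + (2*I*√21 - 1*178) = -3 + (2*I*√21 - 178) = -3 + (-178 + 2*I*√21) = -181 + 2*I*√21 ≈ -181.0 + 9.1651*I)
Y*(R + q(16)) = (-181 + 2*I*√21)*(34/163 + (-8 + 4*16)) = (-181 + 2*I*√21)*(34/163 + (-8 + 64)) = (-181 + 2*I*√21)*(34/163 + 56) = (-181 + 2*I*√21)*(9162/163) = -1658322/163 + 18324*I*√21/163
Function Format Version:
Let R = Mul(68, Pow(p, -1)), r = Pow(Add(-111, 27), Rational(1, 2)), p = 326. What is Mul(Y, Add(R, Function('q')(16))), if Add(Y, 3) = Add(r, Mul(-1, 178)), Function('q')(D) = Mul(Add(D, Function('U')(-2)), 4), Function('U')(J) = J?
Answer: Add(Rational(-1658322, 163), Mul(Rational(18324, 163), I, Pow(21, Rational(1, 2)))) ≈ Add(-10174., Mul(515.16, I))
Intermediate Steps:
Function('q')(D) = Add(-8, Mul(4, D)) (Function('q')(D) = Mul(Add(D, -2), 4) = Mul(Add(-2, D), 4) = Add(-8, Mul(4, D)))
r = Mul(2, I, Pow(21, Rational(1, 2))) (r = Pow(-84, Rational(1, 2)) = Mul(2, I, Pow(21, Rational(1, 2))) ≈ Mul(9.1651, I))
R = Rational(34, 163) (R = Mul(68, Pow(326, -1)) = Mul(68, Rational(1, 326)) = Rational(34, 163) ≈ 0.20859)
Y = Add(-181, Mul(2, I, Pow(21, Rational(1, 2)))) (Y = Add(-3, Add(Mul(2, I, Pow(21, Rational(1, 2))), Mul(-1, 178))) = Add(-3, Add(Mul(2, I, Pow(21, Rational(1, 2))), -178)) = Add(-3, Add(-178, Mul(2, I, Pow(21, Rational(1, 2))))) = Add(-181, Mul(2, I, Pow(21, Rational(1, 2)))) ≈ Add(-181.00, Mul(9.1651, I)))
Mul(Y, Add(R, Function('q')(16))) = Mul(Add(-181, Mul(2, I, Pow(21, Rational(1, 2)))), Add(Rational(34, 163), Add(-8, Mul(4, 16)))) = Mul(Add(-181, Mul(2, I, Pow(21, Rational(1, 2)))), Add(Rational(34, 163), Add(-8, 64))) = Mul(Add(-181, Mul(2, I, Pow(21, Rational(1, 2)))), Add(Rational(34, 163), 56)) = Mul(Add(-181, Mul(2, I, Pow(21, Rational(1, 2)))), Rational(9162, 163)) = Add(Rational(-1658322, 163), Mul(Rational(18324, 163), I, Pow(21, Rational(1, 2))))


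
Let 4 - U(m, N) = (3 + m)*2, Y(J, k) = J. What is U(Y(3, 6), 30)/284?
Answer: -2/71 ≈ -0.028169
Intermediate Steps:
U(m, N) = -2 - 2*m (U(m, N) = 4 - (3 + m)*2 = 4 - (6 + 2*m) = 4 + (-6 - 2*m) = -2 - 2*m)
U(Y(3, 6), 30)/284 = (-2 - 2*3)/284 = (-2 - 6)*(1/284) = -8*1/284 = -2/71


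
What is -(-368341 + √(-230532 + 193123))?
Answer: 368341 - I*√37409 ≈ 3.6834e+5 - 193.41*I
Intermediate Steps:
-(-368341 + √(-230532 + 193123)) = -(-368341 + √(-37409)) = -(-368341 + I*√37409) = 368341 - I*√37409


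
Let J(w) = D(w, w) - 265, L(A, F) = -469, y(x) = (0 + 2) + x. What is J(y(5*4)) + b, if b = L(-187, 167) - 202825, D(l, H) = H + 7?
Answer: -203530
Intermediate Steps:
y(x) = 2 + x
D(l, H) = 7 + H
b = -203294 (b = -469 - 202825 = -203294)
J(w) = -258 + w (J(w) = (7 + w) - 265 = -258 + w)
J(y(5*4)) + b = (-258 + (2 + 5*4)) - 203294 = (-258 + (2 + 20)) - 203294 = (-258 + 22) - 203294 = -236 - 203294 = -203530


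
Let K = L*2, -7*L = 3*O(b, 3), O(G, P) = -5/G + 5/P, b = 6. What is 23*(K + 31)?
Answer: 4876/7 ≈ 696.57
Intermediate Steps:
L = -5/14 (L = -3*(-5/6 + 5/3)/7 = -3*(-5*⅙ + 5*(⅓))/7 = -3*(-⅚ + 5/3)/7 = -3*5/(7*6) = -⅐*5/2 = -5/14 ≈ -0.35714)
K = -5/7 (K = -5/14*2 = -5/7 ≈ -0.71429)
23*(K + 31) = 23*(-5/7 + 31) = 23*(212/7) = 4876/7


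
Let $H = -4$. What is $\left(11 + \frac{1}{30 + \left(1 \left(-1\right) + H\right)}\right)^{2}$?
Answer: $\frac{76176}{625} \approx 121.88$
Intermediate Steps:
$\left(11 + \frac{1}{30 + \left(1 \left(-1\right) + H\right)}\right)^{2} = \left(11 + \frac{1}{30 + \left(1 \left(-1\right) - 4\right)}\right)^{2} = \left(11 + \frac{1}{30 - 5}\right)^{2} = \left(11 + \frac{1}{25}\right)^{2} = \left(\frac{276}{25}\right)^{2} = \frac{76176}{625}$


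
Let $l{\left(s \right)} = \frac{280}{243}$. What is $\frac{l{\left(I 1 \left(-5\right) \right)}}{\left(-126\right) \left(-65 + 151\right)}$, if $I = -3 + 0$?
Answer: $- \frac{10}{94041} \approx -0.00010634$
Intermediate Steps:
$I = -3$
$l{\left(s \right)} = \frac{280}{243}$ ($l{\left(s \right)} = 280 \cdot \frac{1}{243} = \frac{280}{243}$)
$\frac{l{\left(I 1 \left(-5\right) \right)}}{\left(-126\right) \left(-65 + 151\right)} = \frac{280}{243 \left(- 126 \left(-65 + 151\right)\right)} = \frac{280}{243 \left(\left(-126\right) 86\right)} = \frac{280}{243 \left(-10836\right)} = \frac{280}{243} \left(- \frac{1}{10836}\right) = - \frac{10}{94041}$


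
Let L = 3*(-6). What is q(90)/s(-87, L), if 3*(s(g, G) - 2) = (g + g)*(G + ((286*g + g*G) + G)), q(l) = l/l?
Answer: 1/1354418 ≈ 7.3832e-7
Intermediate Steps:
L = -18
q(l) = 1
s(g, G) = 2 + 2*g*(2*G + 286*g + G*g)/3 (s(g, G) = 2 + ((g + g)*(G + ((286*g + g*G) + G)))/3 = 2 + ((2*g)*(G + ((286*g + G*g) + G)))/3 = 2 + ((2*g)*(G + (G + 286*g + G*g)))/3 = 2 + ((2*g)*(2*G + 286*g + G*g))/3 = 2 + (2*g*(2*G + 286*g + G*g))/3 = 2 + 2*g*(2*G + 286*g + G*g)/3)
q(90)/s(-87, L) = 1/(2 + (572/3)*(-87)² + (⅔)*(-18)*(-87)² + (4/3)*(-18)*(-87)) = 1/(2 + (572/3)*7569 + (⅔)*(-18)*7569 + 2088) = 1/(2 + 1443156 - 90828 + 2088) = 1/1354418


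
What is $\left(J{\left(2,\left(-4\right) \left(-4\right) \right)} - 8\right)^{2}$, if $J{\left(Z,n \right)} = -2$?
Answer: $100$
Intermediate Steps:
$\left(J{\left(2,\left(-4\right) \left(-4\right) \right)} - 8\right)^{2} = \left(-2 - 8\right)^{2} = \left(-10\right)^{2} = 100$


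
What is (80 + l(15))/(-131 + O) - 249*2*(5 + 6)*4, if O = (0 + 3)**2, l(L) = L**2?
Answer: -43829/2 ≈ -21915.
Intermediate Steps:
O = 9 (O = 3**2 = 9)
(80 + l(15))/(-131 + O) - 249*2*(5 + 6)*4 = (80 + 15**2)/(-131 + 9) - 249*2*(5 + 6)*4 = (80 + 225)/(-122) - 249*2*11*4 = 305*(-1/122) - 5478*4 = -5/2 - 249*88 = -5/2 - 21912 = -43829/2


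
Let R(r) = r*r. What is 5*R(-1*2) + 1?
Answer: 21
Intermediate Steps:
R(r) = r²
5*R(-1*2) + 1 = 5*(-1*2)² + 1 = 5*(-2)² + 1 = 5*4 + 1 = 20 + 1 = 21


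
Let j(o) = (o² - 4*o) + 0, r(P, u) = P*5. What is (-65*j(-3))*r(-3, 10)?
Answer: 20475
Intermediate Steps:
r(P, u) = 5*P
j(o) = o² - 4*o
(-65*j(-3))*r(-3, 10) = (-(-195)*(-4 - 3))*(5*(-3)) = -(-195)*(-7)*(-15) = -65*21*(-15) = -1365*(-15) = 20475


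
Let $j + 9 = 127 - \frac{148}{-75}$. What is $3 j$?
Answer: $\frac{8998}{25} \approx 359.92$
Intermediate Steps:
$j = \frac{8998}{75}$ ($j = -9 + \left(127 - \frac{148}{-75}\right) = -9 + \left(127 - - \frac{148}{75}\right) = -9 + \left(127 + \frac{148}{75}\right) = -9 + \frac{9673}{75} = \frac{8998}{75} \approx 119.97$)
$3 j = 3 \cdot \frac{8998}{75} = \frac{8998}{25}$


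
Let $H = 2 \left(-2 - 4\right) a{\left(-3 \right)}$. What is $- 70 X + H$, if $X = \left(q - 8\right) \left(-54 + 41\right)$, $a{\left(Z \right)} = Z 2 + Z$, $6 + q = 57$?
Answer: $39238$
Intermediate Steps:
$q = 51$ ($q = -6 + 57 = 51$)
$a{\left(Z \right)} = 3 Z$ ($a{\left(Z \right)} = 2 Z + Z = 3 Z$)
$X = -559$ ($X = \left(51 - 8\right) \left(-54 + 41\right) = 43 \left(-13\right) = -559$)
$H = 108$ ($H = 2 \left(-2 - 4\right) 3 \left(-3\right) = 2 \left(\left(-6\right) \left(-9\right)\right) = 2 \cdot 54 = 108$)
$- 70 X + H = \left(-70\right) \left(-559\right) + 108 = 39130 + 108 = 39238$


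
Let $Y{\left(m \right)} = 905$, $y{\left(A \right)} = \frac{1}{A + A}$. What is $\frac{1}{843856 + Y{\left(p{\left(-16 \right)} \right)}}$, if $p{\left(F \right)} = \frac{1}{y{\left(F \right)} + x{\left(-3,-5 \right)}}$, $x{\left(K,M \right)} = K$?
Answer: $\frac{1}{844761} \approx 1.1838 \cdot 10^{-6}$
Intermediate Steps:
$y{\left(A \right)} = \frac{1}{2 A}$
$p{\left(F \right)} = \frac{1}{-3 + \frac{1}{2 F}}$ ($p{\left(F \right)} = \frac{1}{\frac{1}{2 F} - 3} = \frac{1}{-3 + \frac{1}{2 F}}$)
$\frac{1}{843856 + Y{\left(p{\left(-16 \right)} \right)}} = \frac{1}{843856 + 905} = \frac{1}{844761}$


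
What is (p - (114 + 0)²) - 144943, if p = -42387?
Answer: -200326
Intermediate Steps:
(p - (114 + 0)²) - 144943 = (-42387 - (114 + 0)²) - 144943 = (-42387 - 1*114²) - 144943 = (-42387 - 1*12996) - 144943 = (-42387 - 12996) - 144943 = -55383 - 144943 = -200326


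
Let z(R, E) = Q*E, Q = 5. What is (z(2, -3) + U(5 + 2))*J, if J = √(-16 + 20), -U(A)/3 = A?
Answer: -72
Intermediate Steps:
U(A) = -3*A
J = 2 (J = √4 = 2)
z(R, E) = 5*E
(z(2, -3) + U(5 + 2))*J = (5*(-3) - 3*(5 + 2))*2 = (-15 - 3*7)*2 = (-15 - 21)*2 = -36*2 = -72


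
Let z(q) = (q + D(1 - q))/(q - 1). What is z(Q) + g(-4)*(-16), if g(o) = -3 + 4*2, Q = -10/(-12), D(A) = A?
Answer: -86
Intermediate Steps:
Q = ⅚ (Q = -10*(-1/12) = ⅚ ≈ 0.83333)
g(o) = 5 (g(o) = -3 + 8 = 5)
z(q) = 1/(-1 + q) (z(q) = (q + (1 - q))/(q - 1) = 1/(-1 + q))
z(Q) + g(-4)*(-16) = 1/(-1 + ⅚) + 5*(-16) = 1/(-⅙) - 80 = -6 - 80 = -86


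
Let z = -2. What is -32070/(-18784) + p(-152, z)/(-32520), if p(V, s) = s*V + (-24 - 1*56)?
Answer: 64919299/38178480 ≈ 1.7004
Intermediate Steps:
p(V, s) = -80 + V*s (p(V, s) = V*s + (-24 - 56) = V*s - 80 = -80 + V*s)
-32070/(-18784) + p(-152, z)/(-32520) = -32070/(-18784) + (-80 - 152*(-2))/(-32520) = -32070*(-1/18784) + (-80 + 304)*(-1/32520) = 16035/9392 + 224*(-1/32520) = 16035/9392 - 28/4065 = 64919299/38178480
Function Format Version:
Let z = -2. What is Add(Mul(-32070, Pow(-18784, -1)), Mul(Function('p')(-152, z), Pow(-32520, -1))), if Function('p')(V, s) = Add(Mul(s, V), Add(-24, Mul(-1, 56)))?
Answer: Rational(64919299, 38178480) ≈ 1.7004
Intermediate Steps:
Function('p')(V, s) = Add(-80, Mul(V, s)) (Function('p')(V, s) = Add(Mul(V, s), Add(-24, -56)) = Add(Mul(V, s), -80) = Add(-80, Mul(V, s)))
Add(Mul(-32070, Pow(-18784, -1)), Mul(Function('p')(-152, z), Pow(-32520, -1))) = Add(Mul(-32070, Pow(-18784, -1)), Mul(Add(-80, Mul(-152, -2)), Pow(-32520, -1))) = Add(Mul(-32070, Rational(-1, 18784)), Mul(Add(-80, 304), Rational(-1, 32520))) = Add(Rational(16035, 9392), Mul(224, Rational(-1, 32520))) = Add(Rational(16035, 9392), Rational(-28, 4065)) = Rational(64919299, 38178480)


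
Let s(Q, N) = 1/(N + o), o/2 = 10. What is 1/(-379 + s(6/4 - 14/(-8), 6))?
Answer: -26/9853 ≈ -0.0026388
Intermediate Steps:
o = 20 (o = 2*10 = 20)
s(Q, N) = 1/(20 + N) (s(Q, N) = 1/(N + 20) = 1/(20 + N))
1/(-379 + s(6/4 - 14/(-8), 6)) = 1/(-379 + 1/(20 + 6)) = 1/(-379 + 1/26) = 1/(-9853/26) = -26/9853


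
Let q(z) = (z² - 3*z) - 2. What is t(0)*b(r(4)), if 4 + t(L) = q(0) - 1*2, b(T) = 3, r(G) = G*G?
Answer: -24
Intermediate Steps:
r(G) = G²
q(z) = -2 + z² - 3*z
t(L) = -8 (t(L) = -4 + ((-2 + 0² - 3*0) - 1*2) = -4 + ((-2 + 0 + 0) - 2) = -4 + (-2 - 2) = -4 - 4 = -8)
t(0)*b(r(4)) = -8*3 = -24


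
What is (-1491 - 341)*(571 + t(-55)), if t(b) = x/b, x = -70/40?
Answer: -57537166/55 ≈ -1.0461e+6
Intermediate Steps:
x = -7/4 (x = -70*1/40 = -7/4 ≈ -1.7500)
t(b) = -7/(4*b)
(-1491 - 341)*(571 + t(-55)) = (-1491 - 341)*(571 - 7/4/(-55)) = -1832*(571 - 7/4*(-1/55)) = -1832*(571 + 7/220) = -1832*125627/220 = -57537166/55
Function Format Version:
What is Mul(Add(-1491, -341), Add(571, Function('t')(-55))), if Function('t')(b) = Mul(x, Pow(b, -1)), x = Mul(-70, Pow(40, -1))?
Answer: Rational(-57537166, 55) ≈ -1.0461e+6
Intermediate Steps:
x = Rational(-7, 4) (x = Mul(-70, Rational(1, 40)) = Rational(-7, 4) ≈ -1.7500)
Function('t')(b) = Mul(Rational(-7, 4), Pow(b, -1))
Mul(Add(-1491, -341), Add(571, Function('t')(-55))) = Mul(Add(-1491, -341), Add(571, Mul(Rational(-7, 4), Pow(-55, -1)))) = Mul(-1832, Add(571, Mul(Rational(-7, 4), Rational(-1, 55)))) = Mul(-1832, Add(571, Rational(7, 220))) = Mul(-1832, Rational(125627, 220)) = Rational(-57537166, 55)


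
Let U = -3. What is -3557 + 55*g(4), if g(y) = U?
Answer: -3722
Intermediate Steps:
g(y) = -3
-3557 + 55*g(4) = -3557 + 55*(-3) = -3557 - 165 = -3722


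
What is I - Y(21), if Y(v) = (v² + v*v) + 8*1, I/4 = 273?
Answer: 202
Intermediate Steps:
I = 1092 (I = 4*273 = 1092)
Y(v) = 8 + 2*v² (Y(v) = (v² + v²) + 8 = 2*v² + 8 = 8 + 2*v²)
I - Y(21) = 1092 - (8 + 2*21²) = 1092 - (8 + 2*441) = 1092 - (8 + 882) = 1092 - 1*890 = 1092 - 890 = 202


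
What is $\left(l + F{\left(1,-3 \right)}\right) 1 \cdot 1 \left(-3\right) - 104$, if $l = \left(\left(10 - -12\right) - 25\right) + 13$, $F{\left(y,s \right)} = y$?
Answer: $-137$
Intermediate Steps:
$l = 10$ ($l = \left(\left(10 + 12\right) - 25\right) + 13 = \left(22 - 25\right) + 13 = -3 + 13 = 10$)
$\left(l + F{\left(1,-3 \right)}\right) 1 \cdot 1 \left(-3\right) - 104 = \left(10 + 1\right) 1 \cdot 1 \left(-3\right) - 104 = 11 \cdot 1 \left(-3\right) - 104 = 11 \left(-3\right) - 104 = -33 - 104 = -137$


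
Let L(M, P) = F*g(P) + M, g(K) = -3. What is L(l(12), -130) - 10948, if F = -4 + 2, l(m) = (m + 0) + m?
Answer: -10918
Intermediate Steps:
l(m) = 2*m (l(m) = m + m = 2*m)
F = -2
L(M, P) = 6 + M (L(M, P) = -2*(-3) + M = 6 + M)
L(l(12), -130) - 10948 = (6 + 2*12) - 10948 = (6 + 24) - 10948 = 30 - 10948 = -10918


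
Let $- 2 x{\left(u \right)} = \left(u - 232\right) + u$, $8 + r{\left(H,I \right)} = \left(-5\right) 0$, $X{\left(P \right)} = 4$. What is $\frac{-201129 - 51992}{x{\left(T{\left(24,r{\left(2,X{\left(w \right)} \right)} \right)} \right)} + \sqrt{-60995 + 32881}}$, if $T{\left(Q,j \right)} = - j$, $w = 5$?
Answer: $- \frac{13668534}{19889} + \frac{253121 i \sqrt{28114}}{39778} \approx -687.24 + 1067.0 i$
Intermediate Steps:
$r{\left(H,I \right)} = -8$ ($r{\left(H,I \right)} = -8 - 0 = -8 + 0 = -8$)
$x{\left(u \right)} = 116 - u$ ($x{\left(u \right)} = - \frac{\left(u - 232\right) + u}{2} = - \frac{\left(-232 + u\right) + u}{2} = - \frac{-232 + 2 u}{2} = 116 - u$)
$\frac{-201129 - 51992}{x{\left(T{\left(24,r{\left(2,X{\left(w \right)} \right)} \right)} \right)} + \sqrt{-60995 + 32881}} = \frac{-201129 - 51992}{\left(116 - \left(-1\right) \left(-8\right)\right) + \sqrt{-60995 + 32881}} = - \frac{253121}{\left(116 - 8\right) + \sqrt{-28114}} = - \frac{253121}{\left(116 - 8\right) + i \sqrt{28114}} = - \frac{253121}{108 + i \sqrt{28114}}$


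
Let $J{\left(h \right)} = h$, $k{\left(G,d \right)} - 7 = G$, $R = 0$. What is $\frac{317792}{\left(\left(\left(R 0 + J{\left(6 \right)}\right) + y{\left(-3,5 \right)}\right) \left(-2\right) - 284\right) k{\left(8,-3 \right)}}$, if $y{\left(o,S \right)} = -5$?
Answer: $- \frac{158896}{2145} \approx -74.077$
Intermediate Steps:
$k{\left(G,d \right)} = 7 + G$
$\frac{317792}{\left(\left(\left(R 0 + J{\left(6 \right)}\right) + y{\left(-3,5 \right)}\right) \left(-2\right) - 284\right) k{\left(8,-3 \right)}} = \frac{317792}{\left(\left(\left(0 \cdot 0 + 6\right) - 5\right) \left(-2\right) - 284\right) \left(7 + 8\right)} = \frac{317792}{\left(\left(\left(0 + 6\right) - 5\right) \left(-2\right) - 284\right) 15} = \frac{317792}{\left(\left(6 - 5\right) \left(-2\right) - 284\right) 15} = \frac{317792}{\left(1 \left(-2\right) - 284\right) 15} = \frac{317792}{\left(-2 - 284\right) 15} = \frac{317792}{\left(-286\right) 15} = \frac{317792}{-4290} = 317792 \left(- \frac{1}{4290}\right) = - \frac{158896}{2145}$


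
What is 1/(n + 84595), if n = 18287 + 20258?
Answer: 1/123140 ≈ 8.1208e-6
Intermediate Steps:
n = 38545
1/(n + 84595) = 1/(38545 + 84595) = 1/123140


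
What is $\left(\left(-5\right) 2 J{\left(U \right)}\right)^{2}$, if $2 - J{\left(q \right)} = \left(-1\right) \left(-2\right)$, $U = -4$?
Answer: $0$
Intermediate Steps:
$J{\left(q \right)} = 0$ ($J{\left(q \right)} = 2 - \left(-1\right) \left(-2\right) = 2 - 2 = 0$)
$\left(\left(-5\right) 2 J{\left(U \right)}\right)^{2} = \left(\left(-5\right) 2 \cdot 0\right)^{2} = \left(\left(-10\right) 0\right)^{2} = 0^{2} = 0$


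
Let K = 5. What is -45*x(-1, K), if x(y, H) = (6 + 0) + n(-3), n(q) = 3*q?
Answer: 135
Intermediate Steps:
x(y, H) = -3 (x(y, H) = (6 + 0) + 3*(-3) = 6 - 9 = -3)
-45*x(-1, K) = -45*(-3) = 135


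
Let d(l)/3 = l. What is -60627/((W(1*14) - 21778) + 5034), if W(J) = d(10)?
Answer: 60627/16714 ≈ 3.6273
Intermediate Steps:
d(l) = 3*l
W(J) = 30 (W(J) = 3*10 = 30)
-60627/((W(1*14) - 21778) + 5034) = -60627/((30 - 21778) + 5034) = -60627/(-21748 + 5034) = -60627/(-16714) = -60627*(-1/16714) = 60627/16714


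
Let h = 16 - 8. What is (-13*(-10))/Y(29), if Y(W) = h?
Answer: 65/4 ≈ 16.250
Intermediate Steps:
h = 8
Y(W) = 8
(-13*(-10))/Y(29) = -13*(-10)/8 = 130*(⅛) = 65/4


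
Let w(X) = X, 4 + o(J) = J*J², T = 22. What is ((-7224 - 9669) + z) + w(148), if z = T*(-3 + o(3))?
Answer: -16305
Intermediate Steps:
o(J) = -4 + J³ (o(J) = -4 + J*J² = -4 + J³)
z = 440 (z = 22*(-3 + (-4 + 3³)) = 22*(-3 + (-4 + 27)) = 22*(-3 + 23) = 22*20 = 440)
((-7224 - 9669) + z) + w(148) = ((-7224 - 9669) + 440) + 148 = (-16893 + 440) + 148 = -16453 + 148 = -16305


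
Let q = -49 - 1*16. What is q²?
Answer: 4225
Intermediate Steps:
q = -65 (q = -49 - 16 = -65)
q² = (-65)² = 4225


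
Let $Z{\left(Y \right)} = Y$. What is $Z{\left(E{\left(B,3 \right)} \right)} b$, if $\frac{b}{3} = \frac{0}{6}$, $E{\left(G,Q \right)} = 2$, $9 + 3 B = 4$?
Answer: $0$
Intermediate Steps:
$B = - \frac{5}{3}$ ($B = -3 + \frac{1}{3} \cdot 4 = -3 + \frac{4}{3} = - \frac{5}{3} \approx -1.6667$)
$b = 0$ ($b = 3 \cdot \frac{0}{6} = 3 \cdot 0 \cdot \frac{1}{6} = 3 \cdot 0 = 0$)
$Z{\left(E{\left(B,3 \right)} \right)} b = 2 \cdot 0 = 0$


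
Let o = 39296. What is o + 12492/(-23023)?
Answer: 904699316/23023 ≈ 39295.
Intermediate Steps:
o + 12492/(-23023) = 39296 + 12492/(-23023) = 39296 + 12492*(-1/23023) = 39296 - 12492/23023 = 904699316/23023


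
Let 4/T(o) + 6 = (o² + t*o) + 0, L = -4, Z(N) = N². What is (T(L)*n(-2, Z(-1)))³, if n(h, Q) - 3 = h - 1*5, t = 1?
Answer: -512/27 ≈ -18.963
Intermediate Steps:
n(h, Q) = -2 + h (n(h, Q) = 3 + (h - 1*5) = 3 + (h - 5) = 3 + (-5 + h) = -2 + h)
T(o) = 4/(-6 + o + o²) (T(o) = 4/(-6 + ((o² + 1*o) + 0)) = 4/(-6 + ((o² + o) + 0)) = 4/(-6 + ((o + o²) + 0)) = 4/(-6 + (o + o²)) = 4/(-6 + o + o²))
(T(L)*n(-2, Z(-1)))³ = ((4/(-6 - 4 + (-4)²))*(-2 - 2))³ = ((4/(-6 - 4 + 16))*(-4))³ = ((4/6)*(-4))³ = ((4*(⅙))*(-4))³ = ((⅔)*(-4))³ = (-8/3)³ = -512/27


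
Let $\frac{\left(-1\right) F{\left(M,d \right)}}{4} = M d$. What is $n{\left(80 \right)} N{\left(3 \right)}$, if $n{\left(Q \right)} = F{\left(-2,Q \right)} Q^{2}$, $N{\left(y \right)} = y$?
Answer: $12288000$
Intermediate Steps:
$F{\left(M,d \right)} = - 4 M d$
$n{\left(Q \right)} = 8 Q^{3}$ ($n{\left(Q \right)} = \left(-4\right) \left(-2\right) Q Q^{2} = 8 Q Q^{2} = 8 Q^{3}$)
$n{\left(80 \right)} N{\left(3 \right)} = 8 \cdot 80^{3} \cdot 3 = 8 \cdot 512000 \cdot 3 = 4096000 \cdot 3 = 12288000$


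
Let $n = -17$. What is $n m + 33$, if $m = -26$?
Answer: $475$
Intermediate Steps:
$n m + 33 = \left(-17\right) \left(-26\right) + 33 = 442 + 33 = 475$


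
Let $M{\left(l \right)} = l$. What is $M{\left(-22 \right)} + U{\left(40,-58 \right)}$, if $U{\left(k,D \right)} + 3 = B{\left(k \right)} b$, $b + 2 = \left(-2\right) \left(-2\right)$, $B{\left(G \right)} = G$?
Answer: $55$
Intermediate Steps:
$b = 2$ ($b = -2 - -4 = -2 + 4 = 2$)
$U{\left(k,D \right)} = -3 + 2 k$ ($U{\left(k,D \right)} = -3 + k 2 = -3 + 2 k$)
$M{\left(-22 \right)} + U{\left(40,-58 \right)} = -22 + \left(-3 + 2 \cdot 40\right) = -22 + \left(-3 + 80\right) = -22 + 77 = 55$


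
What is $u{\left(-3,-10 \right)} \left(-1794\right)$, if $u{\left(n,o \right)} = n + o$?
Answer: $23322$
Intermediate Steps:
$u{\left(-3,-10 \right)} \left(-1794\right) = \left(-3 - 10\right) \left(-1794\right) = \left(-13\right) \left(-1794\right) = 23322$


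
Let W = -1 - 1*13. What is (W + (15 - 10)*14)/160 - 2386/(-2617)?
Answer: 66039/52340 ≈ 1.2617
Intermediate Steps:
W = -14 (W = -1 - 13 = -14)
(W + (15 - 10)*14)/160 - 2386/(-2617) = (-14 + (15 - 10)*14)/160 - 2386/(-2617) = (-14 + 5*14)*(1/160) - 2386*(-1/2617) = (-14 + 70)*(1/160) + 2386/2617 = 56*(1/160) + 2386/2617 = 7/20 + 2386/2617 = 66039/52340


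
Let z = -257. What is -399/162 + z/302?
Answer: -13511/4077 ≈ -3.3140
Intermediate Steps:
-399/162 + z/302 = -399/162 - 257/302 = -399*1/162 - 257*1/302 = -133/54 - 257/302 = -13511/4077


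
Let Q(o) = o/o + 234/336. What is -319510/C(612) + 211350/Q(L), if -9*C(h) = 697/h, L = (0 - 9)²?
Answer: 2063955480/779 ≈ 2.6495e+6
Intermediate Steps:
L = 81 (L = (-9)² = 81)
C(h) = -697/(9*h)
Q(o) = 95/56 (Q(o) = 1 + 234*(1/336) = 1 + 39/56 = 95/56)
-319510/C(612) + 211350/Q(L) = -319510/((-697/9/612)) + 211350/(95/56) = -319510/((-697/9*1/612)) + 211350*(56/95) = -319510/(-41/324) + 2367120/19 = -319510*(-324/41) + 2367120/19 = 103521240/41 + 2367120/19 = 2063955480/779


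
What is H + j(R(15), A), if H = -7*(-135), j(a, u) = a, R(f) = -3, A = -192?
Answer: 942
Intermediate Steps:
H = 945
H + j(R(15), A) = 945 - 3 = 942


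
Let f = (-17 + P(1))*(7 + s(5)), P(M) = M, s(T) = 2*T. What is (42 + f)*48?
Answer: -11040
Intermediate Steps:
f = -272 (f = (-17 + 1)*(7 + 2*5) = -16*(7 + 10) = -16*17 = -272)
(42 + f)*48 = (42 - 272)*48 = -230*48 = -11040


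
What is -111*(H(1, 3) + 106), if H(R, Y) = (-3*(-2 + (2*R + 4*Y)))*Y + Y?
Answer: -111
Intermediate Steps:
H(R, Y) = Y + Y*(6 - 12*Y - 6*R) (H(R, Y) = (-3*(-2 + 2*R + 4*Y))*Y + Y = (6 - 12*Y - 6*R)*Y + Y = Y*(6 - 12*Y - 6*R) + Y = Y + Y*(6 - 12*Y - 6*R))
-111*(H(1, 3) + 106) = -111*(3*(7 - 12*3 - 6*1) + 106) = -111*(3*(7 - 36 - 6) + 106) = -111*(3*(-35) + 106) = -111*(-105 + 106) = -111*1 = -111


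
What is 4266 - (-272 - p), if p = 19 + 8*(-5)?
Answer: 4517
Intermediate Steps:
p = -21 (p = 19 - 40 = -21)
4266 - (-272 - p) = 4266 - (-272 - 1*(-21)) = 4266 - (-272 + 21) = 4266 - 1*(-251) = 4266 + 251 = 4517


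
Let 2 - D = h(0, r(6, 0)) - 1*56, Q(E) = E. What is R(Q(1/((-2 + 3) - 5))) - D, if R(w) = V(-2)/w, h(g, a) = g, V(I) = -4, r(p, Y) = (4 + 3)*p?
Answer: -42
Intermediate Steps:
r(p, Y) = 7*p
R(w) = -4/w
D = 58 (D = 2 - (0 - 1*56) = 2 - (0 - 56) = 2 - 1*(-56) = 2 + 56 = 58)
R(Q(1/((-2 + 3) - 5))) - D = -4/(1/((-2 + 3) - 5)) - 1*58 = -4/(1/(1 - 5)) - 58 = -4/(1/(-4)) - 58 = -4/(-1/4) - 58 = -4*(-4) - 58 = 16 - 58 = -42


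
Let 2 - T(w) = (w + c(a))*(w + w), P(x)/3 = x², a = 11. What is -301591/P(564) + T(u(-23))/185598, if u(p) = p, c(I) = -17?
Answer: -118783267/364431984 ≈ -0.32594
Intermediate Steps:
P(x) = 3*x²
T(w) = 2 - 2*w*(-17 + w) (T(w) = 2 - (w - 17)*(w + w) = 2 - (-17 + w)*2*w = 2 - 2*w*(-17 + w))
-301591/P(564) + T(u(-23))/185598 = -301591/(3*564²) + (2 - 2*(-23)² + 34*(-23))/185598 = -301591/(3*318096) + (2 - 2*529 - 782)*(1/185598) = -301591/954288 + (2 - 1058 - 782)*(1/185598) = -301591*1/954288 - 1838*1/185598 = -301591/954288 - 919/92799 = -118783267/364431984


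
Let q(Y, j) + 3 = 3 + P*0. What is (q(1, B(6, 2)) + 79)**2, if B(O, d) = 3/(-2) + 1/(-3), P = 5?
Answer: 6241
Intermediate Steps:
B(O, d) = -11/6 (B(O, d) = 3*(-1/2) + 1*(-1/3) = -3/2 - 1/3 = -11/6)
q(Y, j) = 0 (q(Y, j) = -3 + (3 + 5*0) = -3 + (3 + 0) = -3 + 3 = 0)
(q(1, B(6, 2)) + 79)**2 = (0 + 79)**2 = 79**2 = 6241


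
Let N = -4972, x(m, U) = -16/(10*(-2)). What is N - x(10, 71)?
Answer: -24864/5 ≈ -4972.8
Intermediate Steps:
x(m, U) = 4/5 (x(m, U) = -16/(-20) = -16*(-1/20) = 4/5)
N - x(10, 71) = -4972 - 1*4/5 = -4972 - 4/5 = -24864/5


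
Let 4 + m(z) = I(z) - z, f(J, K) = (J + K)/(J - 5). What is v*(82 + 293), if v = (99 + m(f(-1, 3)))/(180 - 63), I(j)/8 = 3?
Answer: 44750/117 ≈ 382.48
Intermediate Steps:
I(j) = 24 (I(j) = 8*3 = 24)
f(J, K) = (J + K)/(-5 + J)
m(z) = 20 - z (m(z) = -4 + (24 - z) = 20 - z)
v = 358/351 (v = (99 + (20 - (-1 + 3)/(-5 - 1)))/(180 - 63) = (99 + (20 - 2/(-6)))/117 = (99 + (20 - (-1)*2/6))*(1/117) = (99 + (20 - 1*(-1/3)))*(1/117) = (99 + (20 + 1/3))*(1/117) = (99 + 61/3)*(1/117) = (358/3)*(1/117) = 358/351 ≈ 1.0199)
v*(82 + 293) = 358*(82 + 293)/351 = (358/351)*375 = 44750/117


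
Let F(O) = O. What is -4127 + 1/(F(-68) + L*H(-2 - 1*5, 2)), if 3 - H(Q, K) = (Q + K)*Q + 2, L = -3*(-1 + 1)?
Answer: -280637/68 ≈ -4127.0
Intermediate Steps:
L = 0 (L = -3*0 = 0)
H(Q, K) = 1 - Q*(K + Q) (H(Q, K) = 3 - ((Q + K)*Q + 2) = 3 - ((K + Q)*Q + 2) = 3 - (Q*(K + Q) + 2) = 3 - (2 + Q*(K + Q)) = 3 + (-2 - Q*(K + Q)) = 1 - Q*(K + Q))
-4127 + 1/(F(-68) + L*H(-2 - 1*5, 2)) = -4127 + 1/(-68 + 0*(1 - (-2 - 1*5)² - 1*2*(-2 - 1*5))) = -4127 + 1/(-68 + 0*(1 - (-2 - 5)² - 1*2*(-2 - 5))) = -4127 + 1/(-68 + 0*(1 - 1*(-7)² - 1*2*(-7))) = -4127 + 1/(-68 + 0*(1 - 1*49 + 14)) = -4127 + 1/(-68 + 0*(1 - 49 + 14)) = -4127 + 1/(-68 + 0*(-34)) = -4127 + 1/(-68 + 0) = -4127 + 1/(-68) = -4127 - 1/68 = -280637/68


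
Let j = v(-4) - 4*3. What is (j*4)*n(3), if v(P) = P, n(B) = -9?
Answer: 576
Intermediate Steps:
j = -16 (j = -4 - 4*3 = -4 - 12 = -16)
(j*4)*n(3) = -16*4*(-9) = -64*(-9) = 576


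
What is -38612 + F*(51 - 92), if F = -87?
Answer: -35045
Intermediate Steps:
-38612 + F*(51 - 92) = -38612 - 87*(51 - 92) = -38612 - 87*(-41) = -38612 + 3567 = -35045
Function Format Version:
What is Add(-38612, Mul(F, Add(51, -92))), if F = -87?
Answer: -35045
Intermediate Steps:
Add(-38612, Mul(F, Add(51, -92))) = Add(-38612, Mul(-87, Add(51, -92))) = Add(-38612, Mul(-87, -41)) = Add(-38612, 3567) = -35045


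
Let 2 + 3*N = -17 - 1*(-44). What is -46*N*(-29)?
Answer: 33350/3 ≈ 11117.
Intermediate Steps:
N = 25/3 (N = -⅔ + (-17 - 1*(-44))/3 = -⅔ + (-17 + 44)/3 = -⅔ + (⅓)*27 = -⅔ + 9 = 25/3 ≈ 8.3333)
-46*N*(-29) = -46*25/3*(-29) = -1150/3*(-29) = 33350/3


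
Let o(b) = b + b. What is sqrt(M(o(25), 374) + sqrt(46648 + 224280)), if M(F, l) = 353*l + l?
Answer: 2*sqrt(33099 + sqrt(16933)) ≈ 364.58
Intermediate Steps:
o(b) = 2*b
M(F, l) = 354*l
sqrt(M(o(25), 374) + sqrt(46648 + 224280)) = sqrt(354*374 + sqrt(46648 + 224280)) = sqrt(132396 + sqrt(270928)) = sqrt(132396 + 4*sqrt(16933))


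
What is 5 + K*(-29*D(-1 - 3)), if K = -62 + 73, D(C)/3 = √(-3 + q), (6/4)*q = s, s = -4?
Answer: 5 - 319*I*√51 ≈ 5.0 - 2278.1*I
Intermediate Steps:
q = -8/3 (q = (⅔)*(-4) = -8/3 ≈ -2.6667)
D(C) = I*√51 (D(C) = 3*√(-3 - 8/3) = 3*√(-17/3) = 3*(I*√51/3) = I*√51)
K = 11
5 + K*(-29*D(-1 - 3)) = 5 + 11*(-29*I*√51) = 5 - 319*I*√51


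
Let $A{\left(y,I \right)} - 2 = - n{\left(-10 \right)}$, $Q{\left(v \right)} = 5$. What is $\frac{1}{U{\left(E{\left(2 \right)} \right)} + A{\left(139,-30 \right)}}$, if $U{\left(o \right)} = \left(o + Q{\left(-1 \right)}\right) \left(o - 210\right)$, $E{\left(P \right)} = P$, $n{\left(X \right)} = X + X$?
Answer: $- \frac{1}{1434} \approx -0.00069735$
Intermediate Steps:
$n{\left(X \right)} = 2 X$
$A{\left(y,I \right)} = 22$ ($A{\left(y,I \right)} = 2 - 2 \left(-10\right) = 2 - -20 = 2 + 20 = 22$)
$U{\left(o \right)} = \left(-210 + o\right) \left(5 + o\right)$ ($U{\left(o \right)} = \left(o + 5\right) \left(o - 210\right) = \left(5 + o\right) \left(-210 + o\right) = \left(-210 + o\right) \left(5 + o\right)$)
$\frac{1}{U{\left(E{\left(2 \right)} \right)} + A{\left(139,-30 \right)}} = \frac{1}{\left(-1050 + 2^{2} - 410\right) + 22} = \frac{1}{\left(-1050 + 4 - 410\right) + 22} = \frac{1}{-1456 + 22} = \frac{1}{-1434} = - \frac{1}{1434}$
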